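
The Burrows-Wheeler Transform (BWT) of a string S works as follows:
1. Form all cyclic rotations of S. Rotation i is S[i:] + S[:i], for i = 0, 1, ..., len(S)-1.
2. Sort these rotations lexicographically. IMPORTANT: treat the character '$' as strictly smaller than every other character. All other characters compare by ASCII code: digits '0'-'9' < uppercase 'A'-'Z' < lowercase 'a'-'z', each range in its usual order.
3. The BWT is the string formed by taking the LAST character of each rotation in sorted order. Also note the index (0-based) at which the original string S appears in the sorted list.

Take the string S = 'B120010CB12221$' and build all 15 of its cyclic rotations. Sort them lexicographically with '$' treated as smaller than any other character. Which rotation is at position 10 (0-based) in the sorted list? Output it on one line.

All 15 rotations (rotation i = S[i:]+S[:i]):
  rot[0] = B120010CB12221$
  rot[1] = 120010CB12221$B
  rot[2] = 20010CB12221$B1
  rot[3] = 0010CB12221$B12
  rot[4] = 010CB12221$B120
  rot[5] = 10CB12221$B1200
  rot[6] = 0CB12221$B12001
  rot[7] = CB12221$B120010
  rot[8] = B12221$B120010C
  rot[9] = 12221$B120010CB
  rot[10] = 2221$B120010CB1
  rot[11] = 221$B120010CB12
  rot[12] = 21$B120010CB122
  rot[13] = 1$B120010CB1222
  rot[14] = $B120010CB12221
Sorted (with $ < everything):
  sorted[0] = $B120010CB12221
  sorted[1] = 0010CB12221$B12
  sorted[2] = 010CB12221$B120
  sorted[3] = 0CB12221$B12001
  sorted[4] = 1$B120010CB1222
  sorted[5] = 10CB12221$B1200
  sorted[6] = 120010CB12221$B
  sorted[7] = 12221$B120010CB
  sorted[8] = 20010CB12221$B1
  sorted[9] = 21$B120010CB122
  sorted[10] = 221$B120010CB12
  sorted[11] = 2221$B120010CB1
  sorted[12] = B120010CB12221$
  sorted[13] = B12221$B120010C
  sorted[14] = CB12221$B120010
sorted[10] = 221$B120010CB12

Answer: 221$B120010CB12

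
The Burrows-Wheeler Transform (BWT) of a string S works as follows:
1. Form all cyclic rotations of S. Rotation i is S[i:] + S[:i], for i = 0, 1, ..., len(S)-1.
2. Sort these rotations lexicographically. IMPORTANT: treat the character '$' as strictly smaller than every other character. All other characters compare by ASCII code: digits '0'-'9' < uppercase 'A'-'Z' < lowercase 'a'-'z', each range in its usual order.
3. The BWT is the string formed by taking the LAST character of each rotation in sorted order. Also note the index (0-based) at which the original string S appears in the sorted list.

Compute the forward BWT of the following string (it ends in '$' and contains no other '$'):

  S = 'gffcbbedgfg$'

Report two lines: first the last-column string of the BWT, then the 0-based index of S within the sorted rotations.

All 12 rotations (rotation i = S[i:]+S[:i]):
  rot[0] = gffcbbedgfg$
  rot[1] = ffcbbedgfg$g
  rot[2] = fcbbedgfg$gf
  rot[3] = cbbedgfg$gff
  rot[4] = bbedgfg$gffc
  rot[5] = bedgfg$gffcb
  rot[6] = edgfg$gffcbb
  rot[7] = dgfg$gffcbbe
  rot[8] = gfg$gffcbbed
  rot[9] = fg$gffcbbedg
  rot[10] = g$gffcbbedgf
  rot[11] = $gffcbbedgfg
Sorted (with $ < everything):
  sorted[0] = $gffcbbedgfg  (last char: 'g')
  sorted[1] = bbedgfg$gffc  (last char: 'c')
  sorted[2] = bedgfg$gffcb  (last char: 'b')
  sorted[3] = cbbedgfg$gff  (last char: 'f')
  sorted[4] = dgfg$gffcbbe  (last char: 'e')
  sorted[5] = edgfg$gffcbb  (last char: 'b')
  sorted[6] = fcbbedgfg$gf  (last char: 'f')
  sorted[7] = ffcbbedgfg$g  (last char: 'g')
  sorted[8] = fg$gffcbbedg  (last char: 'g')
  sorted[9] = g$gffcbbedgf  (last char: 'f')
  sorted[10] = gffcbbedgfg$  (last char: '$')
  sorted[11] = gfg$gffcbbed  (last char: 'd')
Last column: gcbfebfggf$d
Original string S is at sorted index 10

Answer: gcbfebfggf$d
10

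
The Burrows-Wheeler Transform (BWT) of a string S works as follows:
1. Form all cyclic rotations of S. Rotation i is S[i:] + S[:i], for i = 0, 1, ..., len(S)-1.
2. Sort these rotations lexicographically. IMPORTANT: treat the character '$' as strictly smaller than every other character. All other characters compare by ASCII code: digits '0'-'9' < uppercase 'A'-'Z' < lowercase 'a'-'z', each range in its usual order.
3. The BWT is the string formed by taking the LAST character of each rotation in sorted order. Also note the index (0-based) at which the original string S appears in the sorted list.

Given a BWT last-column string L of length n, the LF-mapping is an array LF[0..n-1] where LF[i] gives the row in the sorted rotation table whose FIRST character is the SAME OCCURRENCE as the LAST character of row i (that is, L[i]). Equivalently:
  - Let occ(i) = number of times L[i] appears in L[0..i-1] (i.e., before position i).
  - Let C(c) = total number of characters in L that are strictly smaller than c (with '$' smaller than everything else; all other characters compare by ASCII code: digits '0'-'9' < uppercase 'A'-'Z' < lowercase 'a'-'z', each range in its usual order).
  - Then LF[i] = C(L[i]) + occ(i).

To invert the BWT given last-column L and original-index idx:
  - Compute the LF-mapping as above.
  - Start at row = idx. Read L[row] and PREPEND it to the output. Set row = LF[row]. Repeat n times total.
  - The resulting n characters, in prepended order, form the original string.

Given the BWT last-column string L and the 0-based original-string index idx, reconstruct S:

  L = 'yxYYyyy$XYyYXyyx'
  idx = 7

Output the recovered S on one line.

LF mapping: 9 7 3 4 10 11 12 0 1 5 13 6 2 14 15 8
Walk LF starting at row 7, prepending L[row]:
  step 1: row=7, L[7]='$', prepend. Next row=LF[7]=0
  step 2: row=0, L[0]='y', prepend. Next row=LF[0]=9
  step 3: row=9, L[9]='Y', prepend. Next row=LF[9]=5
  step 4: row=5, L[5]='y', prepend. Next row=LF[5]=11
  step 5: row=11, L[11]='Y', prepend. Next row=LF[11]=6
  step 6: row=6, L[6]='y', prepend. Next row=LF[6]=12
  step 7: row=12, L[12]='X', prepend. Next row=LF[12]=2
  step 8: row=2, L[2]='Y', prepend. Next row=LF[2]=3
  step 9: row=3, L[3]='Y', prepend. Next row=LF[3]=4
  step 10: row=4, L[4]='y', prepend. Next row=LF[4]=10
  step 11: row=10, L[10]='y', prepend. Next row=LF[10]=13
  step 12: row=13, L[13]='y', prepend. Next row=LF[13]=14
  step 13: row=14, L[14]='y', prepend. Next row=LF[14]=15
  step 14: row=15, L[15]='x', prepend. Next row=LF[15]=8
  step 15: row=8, L[8]='X', prepend. Next row=LF[8]=1
  step 16: row=1, L[1]='x', prepend. Next row=LF[1]=7
Reversed output: xXxyyyyYYXyYyYy$

Answer: xXxyyyyYYXyYyYy$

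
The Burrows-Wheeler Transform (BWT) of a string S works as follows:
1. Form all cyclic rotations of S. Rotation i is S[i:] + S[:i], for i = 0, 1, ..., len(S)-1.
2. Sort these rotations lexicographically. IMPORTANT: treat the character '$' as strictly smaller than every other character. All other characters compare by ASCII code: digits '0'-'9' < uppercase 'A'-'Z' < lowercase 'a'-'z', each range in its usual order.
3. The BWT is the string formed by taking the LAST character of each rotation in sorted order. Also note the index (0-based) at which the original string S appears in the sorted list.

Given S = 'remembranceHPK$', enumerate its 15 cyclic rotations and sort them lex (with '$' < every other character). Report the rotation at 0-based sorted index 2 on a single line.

Answer: K$remembranceHP

Derivation:
All 15 rotations (rotation i = S[i:]+S[:i]):
  rot[0] = remembranceHPK$
  rot[1] = emembranceHPK$r
  rot[2] = membranceHPK$re
  rot[3] = embranceHPK$rem
  rot[4] = mbranceHPK$reme
  rot[5] = branceHPK$remem
  rot[6] = ranceHPK$rememb
  rot[7] = anceHPK$remembr
  rot[8] = nceHPK$remembra
  rot[9] = ceHPK$remembran
  rot[10] = eHPK$remembranc
  rot[11] = HPK$remembrance
  rot[12] = PK$remembranceH
  rot[13] = K$remembranceHP
  rot[14] = $remembranceHPK
Sorted (with $ < everything):
  sorted[0] = $remembranceHPK
  sorted[1] = HPK$remembrance
  sorted[2] = K$remembranceHP
  sorted[3] = PK$remembranceH
  sorted[4] = anceHPK$remembr
  sorted[5] = branceHPK$remem
  sorted[6] = ceHPK$remembran
  sorted[7] = eHPK$remembranc
  sorted[8] = embranceHPK$rem
  sorted[9] = emembranceHPK$r
  sorted[10] = mbranceHPK$reme
  sorted[11] = membranceHPK$re
  sorted[12] = nceHPK$remembra
  sorted[13] = ranceHPK$rememb
  sorted[14] = remembranceHPK$
sorted[2] = K$remembranceHP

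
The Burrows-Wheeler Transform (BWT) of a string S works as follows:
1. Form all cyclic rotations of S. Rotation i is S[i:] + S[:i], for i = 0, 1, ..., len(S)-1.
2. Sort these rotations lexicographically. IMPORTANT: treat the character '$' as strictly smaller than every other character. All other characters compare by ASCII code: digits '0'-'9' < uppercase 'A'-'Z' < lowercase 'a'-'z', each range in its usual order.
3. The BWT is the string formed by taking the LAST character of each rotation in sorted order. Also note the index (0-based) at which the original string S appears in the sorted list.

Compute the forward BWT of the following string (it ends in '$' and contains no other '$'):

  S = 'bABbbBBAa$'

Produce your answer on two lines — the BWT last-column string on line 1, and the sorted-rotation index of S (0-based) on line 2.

Answer: abBBbAA$bB
7

Derivation:
All 10 rotations (rotation i = S[i:]+S[:i]):
  rot[0] = bABbbBBAa$
  rot[1] = ABbbBBAa$b
  rot[2] = BbbBBAa$bA
  rot[3] = bbBBAa$bAB
  rot[4] = bBBAa$bABb
  rot[5] = BBAa$bABbb
  rot[6] = BAa$bABbbB
  rot[7] = Aa$bABbbBB
  rot[8] = a$bABbbBBA
  rot[9] = $bABbbBBAa
Sorted (with $ < everything):
  sorted[0] = $bABbbBBAa  (last char: 'a')
  sorted[1] = ABbbBBAa$b  (last char: 'b')
  sorted[2] = Aa$bABbbBB  (last char: 'B')
  sorted[3] = BAa$bABbbB  (last char: 'B')
  sorted[4] = BBAa$bABbb  (last char: 'b')
  sorted[5] = BbbBBAa$bA  (last char: 'A')
  sorted[6] = a$bABbbBBA  (last char: 'A')
  sorted[7] = bABbbBBAa$  (last char: '$')
  sorted[8] = bBBAa$bABb  (last char: 'b')
  sorted[9] = bbBBAa$bAB  (last char: 'B')
Last column: abBBbAA$bB
Original string S is at sorted index 7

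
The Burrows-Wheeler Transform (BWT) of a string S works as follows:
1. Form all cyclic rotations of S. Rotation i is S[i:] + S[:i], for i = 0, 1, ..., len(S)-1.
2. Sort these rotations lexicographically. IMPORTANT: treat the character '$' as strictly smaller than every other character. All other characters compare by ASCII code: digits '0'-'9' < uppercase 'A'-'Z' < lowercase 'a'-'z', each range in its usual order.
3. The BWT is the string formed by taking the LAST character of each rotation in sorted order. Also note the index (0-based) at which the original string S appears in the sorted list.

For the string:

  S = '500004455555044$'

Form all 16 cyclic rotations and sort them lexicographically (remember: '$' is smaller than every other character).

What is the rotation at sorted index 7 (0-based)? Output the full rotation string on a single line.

Answer: 44$5000044555550

Derivation:
All 16 rotations (rotation i = S[i:]+S[:i]):
  rot[0] = 500004455555044$
  rot[1] = 00004455555044$5
  rot[2] = 0004455555044$50
  rot[3] = 004455555044$500
  rot[4] = 04455555044$5000
  rot[5] = 4455555044$50000
  rot[6] = 455555044$500004
  rot[7] = 55555044$5000044
  rot[8] = 5555044$50000445
  rot[9] = 555044$500004455
  rot[10] = 55044$5000044555
  rot[11] = 5044$50000445555
  rot[12] = 044$500004455555
  rot[13] = 44$5000044555550
  rot[14] = 4$50000445555504
  rot[15] = $500004455555044
Sorted (with $ < everything):
  sorted[0] = $500004455555044
  sorted[1] = 00004455555044$5
  sorted[2] = 0004455555044$50
  sorted[3] = 004455555044$500
  sorted[4] = 044$500004455555
  sorted[5] = 04455555044$5000
  sorted[6] = 4$50000445555504
  sorted[7] = 44$5000044555550
  sorted[8] = 4455555044$50000
  sorted[9] = 455555044$500004
  sorted[10] = 500004455555044$
  sorted[11] = 5044$50000445555
  sorted[12] = 55044$5000044555
  sorted[13] = 555044$500004455
  sorted[14] = 5555044$50000445
  sorted[15] = 55555044$5000044
sorted[7] = 44$5000044555550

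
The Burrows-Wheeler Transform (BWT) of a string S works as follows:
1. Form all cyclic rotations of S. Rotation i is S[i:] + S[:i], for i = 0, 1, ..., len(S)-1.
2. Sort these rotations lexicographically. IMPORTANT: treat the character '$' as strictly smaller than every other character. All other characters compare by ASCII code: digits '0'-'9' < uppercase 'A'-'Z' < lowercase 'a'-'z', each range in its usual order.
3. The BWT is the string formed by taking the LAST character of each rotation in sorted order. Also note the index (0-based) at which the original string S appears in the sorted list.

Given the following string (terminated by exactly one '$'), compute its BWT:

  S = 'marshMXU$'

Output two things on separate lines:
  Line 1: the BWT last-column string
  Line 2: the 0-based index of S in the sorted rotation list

All 9 rotations (rotation i = S[i:]+S[:i]):
  rot[0] = marshMXU$
  rot[1] = arshMXU$m
  rot[2] = rshMXU$ma
  rot[3] = shMXU$mar
  rot[4] = hMXU$mars
  rot[5] = MXU$marsh
  rot[6] = XU$marshM
  rot[7] = U$marshMX
  rot[8] = $marshMXU
Sorted (with $ < everything):
  sorted[0] = $marshMXU  (last char: 'U')
  sorted[1] = MXU$marsh  (last char: 'h')
  sorted[2] = U$marshMX  (last char: 'X')
  sorted[3] = XU$marshM  (last char: 'M')
  sorted[4] = arshMXU$m  (last char: 'm')
  sorted[5] = hMXU$mars  (last char: 's')
  sorted[6] = marshMXU$  (last char: '$')
  sorted[7] = rshMXU$ma  (last char: 'a')
  sorted[8] = shMXU$mar  (last char: 'r')
Last column: UhXMms$ar
Original string S is at sorted index 6

Answer: UhXMms$ar
6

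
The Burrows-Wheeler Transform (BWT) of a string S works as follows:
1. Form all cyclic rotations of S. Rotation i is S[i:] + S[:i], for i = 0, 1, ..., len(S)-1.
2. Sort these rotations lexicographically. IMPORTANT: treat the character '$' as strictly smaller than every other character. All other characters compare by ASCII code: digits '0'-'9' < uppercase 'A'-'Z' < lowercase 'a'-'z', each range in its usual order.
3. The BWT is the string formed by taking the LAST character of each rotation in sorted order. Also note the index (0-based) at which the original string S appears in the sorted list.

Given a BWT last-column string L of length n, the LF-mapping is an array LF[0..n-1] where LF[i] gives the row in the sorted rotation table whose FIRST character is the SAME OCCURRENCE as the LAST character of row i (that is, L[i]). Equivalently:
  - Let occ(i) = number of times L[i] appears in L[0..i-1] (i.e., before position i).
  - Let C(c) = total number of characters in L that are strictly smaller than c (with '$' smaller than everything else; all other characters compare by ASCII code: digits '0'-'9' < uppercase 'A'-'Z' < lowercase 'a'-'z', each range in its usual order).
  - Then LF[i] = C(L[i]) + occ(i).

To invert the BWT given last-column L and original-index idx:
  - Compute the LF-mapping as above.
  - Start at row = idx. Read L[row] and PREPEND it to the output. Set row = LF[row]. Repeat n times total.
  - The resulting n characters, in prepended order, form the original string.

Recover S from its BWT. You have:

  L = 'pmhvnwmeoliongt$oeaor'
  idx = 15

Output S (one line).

Answer: overwhelmingonomatop$

Derivation:
LF mapping: 16 8 5 19 10 20 9 2 12 7 6 13 11 4 18 0 14 3 1 15 17
Walk LF starting at row 15, prepending L[row]:
  step 1: row=15, L[15]='$', prepend. Next row=LF[15]=0
  step 2: row=0, L[0]='p', prepend. Next row=LF[0]=16
  step 3: row=16, L[16]='o', prepend. Next row=LF[16]=14
  step 4: row=14, L[14]='t', prepend. Next row=LF[14]=18
  step 5: row=18, L[18]='a', prepend. Next row=LF[18]=1
  step 6: row=1, L[1]='m', prepend. Next row=LF[1]=8
  step 7: row=8, L[8]='o', prepend. Next row=LF[8]=12
  step 8: row=12, L[12]='n', prepend. Next row=LF[12]=11
  step 9: row=11, L[11]='o', prepend. Next row=LF[11]=13
  step 10: row=13, L[13]='g', prepend. Next row=LF[13]=4
  step 11: row=4, L[4]='n', prepend. Next row=LF[4]=10
  step 12: row=10, L[10]='i', prepend. Next row=LF[10]=6
  step 13: row=6, L[6]='m', prepend. Next row=LF[6]=9
  step 14: row=9, L[9]='l', prepend. Next row=LF[9]=7
  step 15: row=7, L[7]='e', prepend. Next row=LF[7]=2
  step 16: row=2, L[2]='h', prepend. Next row=LF[2]=5
  step 17: row=5, L[5]='w', prepend. Next row=LF[5]=20
  step 18: row=20, L[20]='r', prepend. Next row=LF[20]=17
  step 19: row=17, L[17]='e', prepend. Next row=LF[17]=3
  step 20: row=3, L[3]='v', prepend. Next row=LF[3]=19
  step 21: row=19, L[19]='o', prepend. Next row=LF[19]=15
Reversed output: overwhelmingonomatop$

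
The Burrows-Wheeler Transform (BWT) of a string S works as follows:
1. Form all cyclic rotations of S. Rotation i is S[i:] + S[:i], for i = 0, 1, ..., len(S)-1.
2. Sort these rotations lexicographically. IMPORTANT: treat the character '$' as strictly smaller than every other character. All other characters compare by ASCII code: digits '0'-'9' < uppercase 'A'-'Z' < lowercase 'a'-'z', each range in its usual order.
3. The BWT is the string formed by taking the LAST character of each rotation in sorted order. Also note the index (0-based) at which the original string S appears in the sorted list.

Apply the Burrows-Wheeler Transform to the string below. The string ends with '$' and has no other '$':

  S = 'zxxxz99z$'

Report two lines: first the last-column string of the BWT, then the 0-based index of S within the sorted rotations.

Answer: zz9zxx9x$
8

Derivation:
All 9 rotations (rotation i = S[i:]+S[:i]):
  rot[0] = zxxxz99z$
  rot[1] = xxxz99z$z
  rot[2] = xxz99z$zx
  rot[3] = xz99z$zxx
  rot[4] = z99z$zxxx
  rot[5] = 99z$zxxxz
  rot[6] = 9z$zxxxz9
  rot[7] = z$zxxxz99
  rot[8] = $zxxxz99z
Sorted (with $ < everything):
  sorted[0] = $zxxxz99z  (last char: 'z')
  sorted[1] = 99z$zxxxz  (last char: 'z')
  sorted[2] = 9z$zxxxz9  (last char: '9')
  sorted[3] = xxxz99z$z  (last char: 'z')
  sorted[4] = xxz99z$zx  (last char: 'x')
  sorted[5] = xz99z$zxx  (last char: 'x')
  sorted[6] = z$zxxxz99  (last char: '9')
  sorted[7] = z99z$zxxx  (last char: 'x')
  sorted[8] = zxxxz99z$  (last char: '$')
Last column: zz9zxx9x$
Original string S is at sorted index 8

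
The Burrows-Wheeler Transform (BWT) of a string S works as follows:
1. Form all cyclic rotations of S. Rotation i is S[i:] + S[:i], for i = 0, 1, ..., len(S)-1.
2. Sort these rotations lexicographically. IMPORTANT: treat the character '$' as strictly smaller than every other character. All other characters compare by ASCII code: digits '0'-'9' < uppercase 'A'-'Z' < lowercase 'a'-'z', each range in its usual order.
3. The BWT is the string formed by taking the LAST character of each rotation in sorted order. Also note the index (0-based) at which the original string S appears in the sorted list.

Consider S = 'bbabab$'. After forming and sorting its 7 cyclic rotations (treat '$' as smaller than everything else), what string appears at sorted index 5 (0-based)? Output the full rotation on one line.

Answer: babab$b

Derivation:
All 7 rotations (rotation i = S[i:]+S[:i]):
  rot[0] = bbabab$
  rot[1] = babab$b
  rot[2] = abab$bb
  rot[3] = bab$bba
  rot[4] = ab$bbab
  rot[5] = b$bbaba
  rot[6] = $bbabab
Sorted (with $ < everything):
  sorted[0] = $bbabab
  sorted[1] = ab$bbab
  sorted[2] = abab$bb
  sorted[3] = b$bbaba
  sorted[4] = bab$bba
  sorted[5] = babab$b
  sorted[6] = bbabab$
sorted[5] = babab$b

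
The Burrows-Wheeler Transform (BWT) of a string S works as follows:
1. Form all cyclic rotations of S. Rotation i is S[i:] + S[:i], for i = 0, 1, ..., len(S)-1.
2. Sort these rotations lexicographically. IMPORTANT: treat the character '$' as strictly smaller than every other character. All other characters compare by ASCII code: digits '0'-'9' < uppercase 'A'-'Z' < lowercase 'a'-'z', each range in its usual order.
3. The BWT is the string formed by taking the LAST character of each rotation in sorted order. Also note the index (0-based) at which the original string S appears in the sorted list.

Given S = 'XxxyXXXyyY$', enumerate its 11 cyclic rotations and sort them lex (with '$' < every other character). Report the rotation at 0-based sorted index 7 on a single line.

All 11 rotations (rotation i = S[i:]+S[:i]):
  rot[0] = XxxyXXXyyY$
  rot[1] = xxyXXXyyY$X
  rot[2] = xyXXXyyY$Xx
  rot[3] = yXXXyyY$Xxx
  rot[4] = XXXyyY$Xxxy
  rot[5] = XXyyY$XxxyX
  rot[6] = XyyY$XxxyXX
  rot[7] = yyY$XxxyXXX
  rot[8] = yY$XxxyXXXy
  rot[9] = Y$XxxyXXXyy
  rot[10] = $XxxyXXXyyY
Sorted (with $ < everything):
  sorted[0] = $XxxyXXXyyY
  sorted[1] = XXXyyY$Xxxy
  sorted[2] = XXyyY$XxxyX
  sorted[3] = XxxyXXXyyY$
  sorted[4] = XyyY$XxxyXX
  sorted[5] = Y$XxxyXXXyy
  sorted[6] = xxyXXXyyY$X
  sorted[7] = xyXXXyyY$Xx
  sorted[8] = yXXXyyY$Xxx
  sorted[9] = yY$XxxyXXXy
  sorted[10] = yyY$XxxyXXX
sorted[7] = xyXXXyyY$Xx

Answer: xyXXXyyY$Xx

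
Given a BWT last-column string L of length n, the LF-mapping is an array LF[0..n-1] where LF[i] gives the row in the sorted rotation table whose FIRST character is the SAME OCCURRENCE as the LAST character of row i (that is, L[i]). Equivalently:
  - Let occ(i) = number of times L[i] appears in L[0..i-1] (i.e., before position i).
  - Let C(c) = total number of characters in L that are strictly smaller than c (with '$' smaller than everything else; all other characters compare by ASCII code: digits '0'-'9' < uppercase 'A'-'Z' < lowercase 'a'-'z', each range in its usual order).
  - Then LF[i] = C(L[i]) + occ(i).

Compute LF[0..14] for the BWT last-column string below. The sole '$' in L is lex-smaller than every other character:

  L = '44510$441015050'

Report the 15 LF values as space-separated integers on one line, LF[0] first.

Answer: 8 9 12 5 1 0 10 11 6 2 7 13 3 14 4

Derivation:
Char counts: '$':1, '0':4, '1':3, '4':4, '5':3
C (first-col start): C('$')=0, C('0')=1, C('1')=5, C('4')=8, C('5')=12
L[0]='4': occ=0, LF[0]=C('4')+0=8+0=8
L[1]='4': occ=1, LF[1]=C('4')+1=8+1=9
L[2]='5': occ=0, LF[2]=C('5')+0=12+0=12
L[3]='1': occ=0, LF[3]=C('1')+0=5+0=5
L[4]='0': occ=0, LF[4]=C('0')+0=1+0=1
L[5]='$': occ=0, LF[5]=C('$')+0=0+0=0
L[6]='4': occ=2, LF[6]=C('4')+2=8+2=10
L[7]='4': occ=3, LF[7]=C('4')+3=8+3=11
L[8]='1': occ=1, LF[8]=C('1')+1=5+1=6
L[9]='0': occ=1, LF[9]=C('0')+1=1+1=2
L[10]='1': occ=2, LF[10]=C('1')+2=5+2=7
L[11]='5': occ=1, LF[11]=C('5')+1=12+1=13
L[12]='0': occ=2, LF[12]=C('0')+2=1+2=3
L[13]='5': occ=2, LF[13]=C('5')+2=12+2=14
L[14]='0': occ=3, LF[14]=C('0')+3=1+3=4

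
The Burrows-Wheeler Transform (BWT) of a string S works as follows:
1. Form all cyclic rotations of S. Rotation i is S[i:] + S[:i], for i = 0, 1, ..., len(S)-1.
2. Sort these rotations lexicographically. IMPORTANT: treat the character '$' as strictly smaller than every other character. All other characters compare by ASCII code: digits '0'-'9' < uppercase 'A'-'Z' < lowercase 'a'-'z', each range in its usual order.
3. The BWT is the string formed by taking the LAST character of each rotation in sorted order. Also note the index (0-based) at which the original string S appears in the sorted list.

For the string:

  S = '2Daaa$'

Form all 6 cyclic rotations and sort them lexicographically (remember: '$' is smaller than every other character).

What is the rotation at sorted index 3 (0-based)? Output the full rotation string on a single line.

Answer: a$2Daa

Derivation:
All 6 rotations (rotation i = S[i:]+S[:i]):
  rot[0] = 2Daaa$
  rot[1] = Daaa$2
  rot[2] = aaa$2D
  rot[3] = aa$2Da
  rot[4] = a$2Daa
  rot[5] = $2Daaa
Sorted (with $ < everything):
  sorted[0] = $2Daaa
  sorted[1] = 2Daaa$
  sorted[2] = Daaa$2
  sorted[3] = a$2Daa
  sorted[4] = aa$2Da
  sorted[5] = aaa$2D
sorted[3] = a$2Daa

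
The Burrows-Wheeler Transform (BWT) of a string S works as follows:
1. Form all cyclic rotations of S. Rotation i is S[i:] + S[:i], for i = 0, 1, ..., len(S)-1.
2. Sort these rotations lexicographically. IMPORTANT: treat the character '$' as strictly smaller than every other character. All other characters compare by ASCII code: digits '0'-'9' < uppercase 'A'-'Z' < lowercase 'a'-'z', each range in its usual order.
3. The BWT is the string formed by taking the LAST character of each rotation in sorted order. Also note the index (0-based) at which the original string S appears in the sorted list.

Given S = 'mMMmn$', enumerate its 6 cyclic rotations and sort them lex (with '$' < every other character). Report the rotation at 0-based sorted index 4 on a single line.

Answer: mn$mMM

Derivation:
All 6 rotations (rotation i = S[i:]+S[:i]):
  rot[0] = mMMmn$
  rot[1] = MMmn$m
  rot[2] = Mmn$mM
  rot[3] = mn$mMM
  rot[4] = n$mMMm
  rot[5] = $mMMmn
Sorted (with $ < everything):
  sorted[0] = $mMMmn
  sorted[1] = MMmn$m
  sorted[2] = Mmn$mM
  sorted[3] = mMMmn$
  sorted[4] = mn$mMM
  sorted[5] = n$mMMm
sorted[4] = mn$mMM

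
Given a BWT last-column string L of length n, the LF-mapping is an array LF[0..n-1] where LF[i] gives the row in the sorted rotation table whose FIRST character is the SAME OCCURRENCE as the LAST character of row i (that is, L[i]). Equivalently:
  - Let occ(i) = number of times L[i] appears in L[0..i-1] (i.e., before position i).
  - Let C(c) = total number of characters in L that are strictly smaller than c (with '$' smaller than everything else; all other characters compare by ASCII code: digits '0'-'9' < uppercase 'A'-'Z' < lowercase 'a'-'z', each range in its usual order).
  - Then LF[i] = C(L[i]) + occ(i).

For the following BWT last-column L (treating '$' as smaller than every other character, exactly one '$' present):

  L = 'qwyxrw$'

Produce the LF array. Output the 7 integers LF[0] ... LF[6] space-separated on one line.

Char counts: '$':1, 'q':1, 'r':1, 'w':2, 'x':1, 'y':1
C (first-col start): C('$')=0, C('q')=1, C('r')=2, C('w')=3, C('x')=5, C('y')=6
L[0]='q': occ=0, LF[0]=C('q')+0=1+0=1
L[1]='w': occ=0, LF[1]=C('w')+0=3+0=3
L[2]='y': occ=0, LF[2]=C('y')+0=6+0=6
L[3]='x': occ=0, LF[3]=C('x')+0=5+0=5
L[4]='r': occ=0, LF[4]=C('r')+0=2+0=2
L[5]='w': occ=1, LF[5]=C('w')+1=3+1=4
L[6]='$': occ=0, LF[6]=C('$')+0=0+0=0

Answer: 1 3 6 5 2 4 0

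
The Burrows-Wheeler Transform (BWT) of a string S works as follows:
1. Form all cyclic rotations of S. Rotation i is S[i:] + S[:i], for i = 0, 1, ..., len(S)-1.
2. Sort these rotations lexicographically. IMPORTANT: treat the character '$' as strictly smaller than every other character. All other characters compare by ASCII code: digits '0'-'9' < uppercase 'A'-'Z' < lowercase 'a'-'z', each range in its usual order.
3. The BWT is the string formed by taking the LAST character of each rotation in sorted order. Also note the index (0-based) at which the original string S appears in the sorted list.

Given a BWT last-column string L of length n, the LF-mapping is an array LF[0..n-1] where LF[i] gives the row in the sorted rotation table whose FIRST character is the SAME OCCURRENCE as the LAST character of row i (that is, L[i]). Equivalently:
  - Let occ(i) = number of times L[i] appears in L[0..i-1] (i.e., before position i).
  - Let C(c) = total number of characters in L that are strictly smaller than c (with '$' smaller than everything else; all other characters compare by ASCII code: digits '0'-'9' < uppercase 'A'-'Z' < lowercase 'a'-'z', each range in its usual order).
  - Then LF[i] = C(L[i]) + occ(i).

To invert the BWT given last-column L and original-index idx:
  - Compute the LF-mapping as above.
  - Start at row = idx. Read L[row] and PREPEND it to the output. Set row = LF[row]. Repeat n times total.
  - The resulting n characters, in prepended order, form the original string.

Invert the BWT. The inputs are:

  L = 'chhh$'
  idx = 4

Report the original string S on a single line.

Answer: hhhc$

Derivation:
LF mapping: 1 2 3 4 0
Walk LF starting at row 4, prepending L[row]:
  step 1: row=4, L[4]='$', prepend. Next row=LF[4]=0
  step 2: row=0, L[0]='c', prepend. Next row=LF[0]=1
  step 3: row=1, L[1]='h', prepend. Next row=LF[1]=2
  step 4: row=2, L[2]='h', prepend. Next row=LF[2]=3
  step 5: row=3, L[3]='h', prepend. Next row=LF[3]=4
Reversed output: hhhc$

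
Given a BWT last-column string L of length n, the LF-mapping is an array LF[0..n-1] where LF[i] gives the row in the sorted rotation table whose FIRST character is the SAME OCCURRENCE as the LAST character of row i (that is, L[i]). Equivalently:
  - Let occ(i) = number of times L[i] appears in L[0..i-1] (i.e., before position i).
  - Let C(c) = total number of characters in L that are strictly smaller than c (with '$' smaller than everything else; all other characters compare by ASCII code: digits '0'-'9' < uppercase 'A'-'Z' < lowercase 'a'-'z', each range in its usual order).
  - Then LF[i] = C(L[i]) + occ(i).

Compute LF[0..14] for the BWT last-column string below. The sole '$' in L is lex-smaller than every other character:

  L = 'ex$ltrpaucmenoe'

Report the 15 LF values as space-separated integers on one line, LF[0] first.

Char counts: '$':1, 'a':1, 'c':1, 'e':3, 'l':1, 'm':1, 'n':1, 'o':1, 'p':1, 'r':1, 't':1, 'u':1, 'x':1
C (first-col start): C('$')=0, C('a')=1, C('c')=2, C('e')=3, C('l')=6, C('m')=7, C('n')=8, C('o')=9, C('p')=10, C('r')=11, C('t')=12, C('u')=13, C('x')=14
L[0]='e': occ=0, LF[0]=C('e')+0=3+0=3
L[1]='x': occ=0, LF[1]=C('x')+0=14+0=14
L[2]='$': occ=0, LF[2]=C('$')+0=0+0=0
L[3]='l': occ=0, LF[3]=C('l')+0=6+0=6
L[4]='t': occ=0, LF[4]=C('t')+0=12+0=12
L[5]='r': occ=0, LF[5]=C('r')+0=11+0=11
L[6]='p': occ=0, LF[6]=C('p')+0=10+0=10
L[7]='a': occ=0, LF[7]=C('a')+0=1+0=1
L[8]='u': occ=0, LF[8]=C('u')+0=13+0=13
L[9]='c': occ=0, LF[9]=C('c')+0=2+0=2
L[10]='m': occ=0, LF[10]=C('m')+0=7+0=7
L[11]='e': occ=1, LF[11]=C('e')+1=3+1=4
L[12]='n': occ=0, LF[12]=C('n')+0=8+0=8
L[13]='o': occ=0, LF[13]=C('o')+0=9+0=9
L[14]='e': occ=2, LF[14]=C('e')+2=3+2=5

Answer: 3 14 0 6 12 11 10 1 13 2 7 4 8 9 5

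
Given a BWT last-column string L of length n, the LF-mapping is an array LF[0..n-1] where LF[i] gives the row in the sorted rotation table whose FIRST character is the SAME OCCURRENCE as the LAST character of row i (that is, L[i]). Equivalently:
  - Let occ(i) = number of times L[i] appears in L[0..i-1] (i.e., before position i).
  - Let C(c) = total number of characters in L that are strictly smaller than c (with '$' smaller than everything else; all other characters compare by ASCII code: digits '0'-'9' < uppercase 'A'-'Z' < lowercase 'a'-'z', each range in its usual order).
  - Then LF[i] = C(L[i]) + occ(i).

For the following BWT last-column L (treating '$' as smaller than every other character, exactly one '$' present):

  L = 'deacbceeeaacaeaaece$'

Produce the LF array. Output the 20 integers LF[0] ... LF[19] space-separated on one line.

Char counts: '$':1, 'a':6, 'b':1, 'c':4, 'd':1, 'e':7
C (first-col start): C('$')=0, C('a')=1, C('b')=7, C('c')=8, C('d')=12, C('e')=13
L[0]='d': occ=0, LF[0]=C('d')+0=12+0=12
L[1]='e': occ=0, LF[1]=C('e')+0=13+0=13
L[2]='a': occ=0, LF[2]=C('a')+0=1+0=1
L[3]='c': occ=0, LF[3]=C('c')+0=8+0=8
L[4]='b': occ=0, LF[4]=C('b')+0=7+0=7
L[5]='c': occ=1, LF[5]=C('c')+1=8+1=9
L[6]='e': occ=1, LF[6]=C('e')+1=13+1=14
L[7]='e': occ=2, LF[7]=C('e')+2=13+2=15
L[8]='e': occ=3, LF[8]=C('e')+3=13+3=16
L[9]='a': occ=1, LF[9]=C('a')+1=1+1=2
L[10]='a': occ=2, LF[10]=C('a')+2=1+2=3
L[11]='c': occ=2, LF[11]=C('c')+2=8+2=10
L[12]='a': occ=3, LF[12]=C('a')+3=1+3=4
L[13]='e': occ=4, LF[13]=C('e')+4=13+4=17
L[14]='a': occ=4, LF[14]=C('a')+4=1+4=5
L[15]='a': occ=5, LF[15]=C('a')+5=1+5=6
L[16]='e': occ=5, LF[16]=C('e')+5=13+5=18
L[17]='c': occ=3, LF[17]=C('c')+3=8+3=11
L[18]='e': occ=6, LF[18]=C('e')+6=13+6=19
L[19]='$': occ=0, LF[19]=C('$')+0=0+0=0

Answer: 12 13 1 8 7 9 14 15 16 2 3 10 4 17 5 6 18 11 19 0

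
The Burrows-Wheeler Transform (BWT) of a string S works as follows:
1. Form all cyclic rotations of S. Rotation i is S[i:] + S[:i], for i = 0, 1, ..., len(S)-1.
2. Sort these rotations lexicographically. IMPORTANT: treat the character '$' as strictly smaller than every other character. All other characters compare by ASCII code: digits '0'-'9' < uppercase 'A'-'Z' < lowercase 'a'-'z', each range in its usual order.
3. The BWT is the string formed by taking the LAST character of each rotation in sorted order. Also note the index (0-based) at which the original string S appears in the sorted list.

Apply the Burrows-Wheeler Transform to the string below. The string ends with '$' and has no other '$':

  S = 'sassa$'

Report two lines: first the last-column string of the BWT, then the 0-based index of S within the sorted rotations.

All 6 rotations (rotation i = S[i:]+S[:i]):
  rot[0] = sassa$
  rot[1] = assa$s
  rot[2] = ssa$sa
  rot[3] = sa$sas
  rot[4] = a$sass
  rot[5] = $sassa
Sorted (with $ < everything):
  sorted[0] = $sassa  (last char: 'a')
  sorted[1] = a$sass  (last char: 's')
  sorted[2] = assa$s  (last char: 's')
  sorted[3] = sa$sas  (last char: 's')
  sorted[4] = sassa$  (last char: '$')
  sorted[5] = ssa$sa  (last char: 'a')
Last column: asss$a
Original string S is at sorted index 4

Answer: asss$a
4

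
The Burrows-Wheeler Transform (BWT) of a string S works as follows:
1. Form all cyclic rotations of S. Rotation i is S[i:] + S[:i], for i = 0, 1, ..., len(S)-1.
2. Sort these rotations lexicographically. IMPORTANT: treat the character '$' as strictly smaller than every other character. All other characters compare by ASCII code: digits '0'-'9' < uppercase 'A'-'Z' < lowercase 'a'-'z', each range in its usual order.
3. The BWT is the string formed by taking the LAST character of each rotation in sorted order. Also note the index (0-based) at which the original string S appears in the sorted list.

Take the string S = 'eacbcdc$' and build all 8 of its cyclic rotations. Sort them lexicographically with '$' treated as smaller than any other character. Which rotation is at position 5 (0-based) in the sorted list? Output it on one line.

All 8 rotations (rotation i = S[i:]+S[:i]):
  rot[0] = eacbcdc$
  rot[1] = acbcdc$e
  rot[2] = cbcdc$ea
  rot[3] = bcdc$eac
  rot[4] = cdc$eacb
  rot[5] = dc$eacbc
  rot[6] = c$eacbcd
  rot[7] = $eacbcdc
Sorted (with $ < everything):
  sorted[0] = $eacbcdc
  sorted[1] = acbcdc$e
  sorted[2] = bcdc$eac
  sorted[3] = c$eacbcd
  sorted[4] = cbcdc$ea
  sorted[5] = cdc$eacb
  sorted[6] = dc$eacbc
  sorted[7] = eacbcdc$
sorted[5] = cdc$eacb

Answer: cdc$eacb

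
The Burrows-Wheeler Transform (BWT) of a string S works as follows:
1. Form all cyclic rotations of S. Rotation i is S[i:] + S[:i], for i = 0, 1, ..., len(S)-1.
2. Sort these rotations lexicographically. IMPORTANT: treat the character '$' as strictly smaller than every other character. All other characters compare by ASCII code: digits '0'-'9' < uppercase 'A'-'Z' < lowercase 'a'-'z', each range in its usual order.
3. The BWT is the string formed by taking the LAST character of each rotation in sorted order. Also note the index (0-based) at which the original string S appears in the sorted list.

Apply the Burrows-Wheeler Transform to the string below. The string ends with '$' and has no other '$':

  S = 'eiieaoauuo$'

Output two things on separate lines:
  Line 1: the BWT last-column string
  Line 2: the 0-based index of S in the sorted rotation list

Answer: oeoi$ieuaua
4

Derivation:
All 11 rotations (rotation i = S[i:]+S[:i]):
  rot[0] = eiieaoauuo$
  rot[1] = iieaoauuo$e
  rot[2] = ieaoauuo$ei
  rot[3] = eaoauuo$eii
  rot[4] = aoauuo$eiie
  rot[5] = oauuo$eiiea
  rot[6] = auuo$eiieao
  rot[7] = uuo$eiieaoa
  rot[8] = uo$eiieaoau
  rot[9] = o$eiieaoauu
  rot[10] = $eiieaoauuo
Sorted (with $ < everything):
  sorted[0] = $eiieaoauuo  (last char: 'o')
  sorted[1] = aoauuo$eiie  (last char: 'e')
  sorted[2] = auuo$eiieao  (last char: 'o')
  sorted[3] = eaoauuo$eii  (last char: 'i')
  sorted[4] = eiieaoauuo$  (last char: '$')
  sorted[5] = ieaoauuo$ei  (last char: 'i')
  sorted[6] = iieaoauuo$e  (last char: 'e')
  sorted[7] = o$eiieaoauu  (last char: 'u')
  sorted[8] = oauuo$eiiea  (last char: 'a')
  sorted[9] = uo$eiieaoau  (last char: 'u')
  sorted[10] = uuo$eiieaoa  (last char: 'a')
Last column: oeoi$ieuaua
Original string S is at sorted index 4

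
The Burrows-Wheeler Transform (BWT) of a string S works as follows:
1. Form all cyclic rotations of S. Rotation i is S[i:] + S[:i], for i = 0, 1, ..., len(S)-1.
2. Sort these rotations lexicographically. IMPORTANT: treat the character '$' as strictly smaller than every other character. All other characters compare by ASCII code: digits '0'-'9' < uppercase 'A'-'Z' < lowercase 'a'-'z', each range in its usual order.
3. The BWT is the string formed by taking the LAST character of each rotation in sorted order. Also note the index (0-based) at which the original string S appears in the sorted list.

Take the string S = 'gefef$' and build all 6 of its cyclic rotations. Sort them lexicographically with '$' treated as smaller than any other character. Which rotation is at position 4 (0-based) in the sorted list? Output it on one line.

Answer: fef$ge

Derivation:
All 6 rotations (rotation i = S[i:]+S[:i]):
  rot[0] = gefef$
  rot[1] = efef$g
  rot[2] = fef$ge
  rot[3] = ef$gef
  rot[4] = f$gefe
  rot[5] = $gefef
Sorted (with $ < everything):
  sorted[0] = $gefef
  sorted[1] = ef$gef
  sorted[2] = efef$g
  sorted[3] = f$gefe
  sorted[4] = fef$ge
  sorted[5] = gefef$
sorted[4] = fef$ge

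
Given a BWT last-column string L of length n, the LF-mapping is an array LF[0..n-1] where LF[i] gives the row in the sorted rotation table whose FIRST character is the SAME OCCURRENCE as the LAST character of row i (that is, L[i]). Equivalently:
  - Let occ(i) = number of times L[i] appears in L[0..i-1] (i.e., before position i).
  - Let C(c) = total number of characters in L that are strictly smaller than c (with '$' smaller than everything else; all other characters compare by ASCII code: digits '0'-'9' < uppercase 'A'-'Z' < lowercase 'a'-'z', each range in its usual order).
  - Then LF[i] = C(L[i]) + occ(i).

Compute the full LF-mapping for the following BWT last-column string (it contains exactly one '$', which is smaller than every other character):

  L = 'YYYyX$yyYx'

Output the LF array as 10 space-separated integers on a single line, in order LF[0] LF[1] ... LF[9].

Answer: 2 3 4 7 1 0 8 9 5 6

Derivation:
Char counts: '$':1, 'X':1, 'Y':4, 'x':1, 'y':3
C (first-col start): C('$')=0, C('X')=1, C('Y')=2, C('x')=6, C('y')=7
L[0]='Y': occ=0, LF[0]=C('Y')+0=2+0=2
L[1]='Y': occ=1, LF[1]=C('Y')+1=2+1=3
L[2]='Y': occ=2, LF[2]=C('Y')+2=2+2=4
L[3]='y': occ=0, LF[3]=C('y')+0=7+0=7
L[4]='X': occ=0, LF[4]=C('X')+0=1+0=1
L[5]='$': occ=0, LF[5]=C('$')+0=0+0=0
L[6]='y': occ=1, LF[6]=C('y')+1=7+1=8
L[7]='y': occ=2, LF[7]=C('y')+2=7+2=9
L[8]='Y': occ=3, LF[8]=C('Y')+3=2+3=5
L[9]='x': occ=0, LF[9]=C('x')+0=6+0=6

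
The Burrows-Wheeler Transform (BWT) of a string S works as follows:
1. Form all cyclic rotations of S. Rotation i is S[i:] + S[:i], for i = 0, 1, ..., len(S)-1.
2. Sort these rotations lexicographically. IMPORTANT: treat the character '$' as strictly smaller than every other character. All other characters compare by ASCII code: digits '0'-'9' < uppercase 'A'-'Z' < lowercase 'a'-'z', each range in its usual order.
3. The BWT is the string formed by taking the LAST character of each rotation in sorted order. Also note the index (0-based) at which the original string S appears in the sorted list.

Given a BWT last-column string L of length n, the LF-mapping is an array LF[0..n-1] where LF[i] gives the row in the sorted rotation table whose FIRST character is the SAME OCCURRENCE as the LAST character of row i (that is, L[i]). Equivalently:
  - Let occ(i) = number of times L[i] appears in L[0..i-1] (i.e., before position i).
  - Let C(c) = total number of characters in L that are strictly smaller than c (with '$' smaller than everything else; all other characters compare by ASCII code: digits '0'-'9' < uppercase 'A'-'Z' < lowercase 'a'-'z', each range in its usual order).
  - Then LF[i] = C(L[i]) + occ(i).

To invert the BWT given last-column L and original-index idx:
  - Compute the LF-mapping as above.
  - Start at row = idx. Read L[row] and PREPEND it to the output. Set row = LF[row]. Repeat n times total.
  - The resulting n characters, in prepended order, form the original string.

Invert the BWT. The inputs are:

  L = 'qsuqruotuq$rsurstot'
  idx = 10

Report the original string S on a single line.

Answer: strsuourtutuqsorqq$

Derivation:
LF mapping: 3 9 15 4 6 16 1 12 17 5 0 7 10 18 8 11 13 2 14
Walk LF starting at row 10, prepending L[row]:
  step 1: row=10, L[10]='$', prepend. Next row=LF[10]=0
  step 2: row=0, L[0]='q', prepend. Next row=LF[0]=3
  step 3: row=3, L[3]='q', prepend. Next row=LF[3]=4
  step 4: row=4, L[4]='r', prepend. Next row=LF[4]=6
  step 5: row=6, L[6]='o', prepend. Next row=LF[6]=1
  step 6: row=1, L[1]='s', prepend. Next row=LF[1]=9
  step 7: row=9, L[9]='q', prepend. Next row=LF[9]=5
  step 8: row=5, L[5]='u', prepend. Next row=LF[5]=16
  step 9: row=16, L[16]='t', prepend. Next row=LF[16]=13
  step 10: row=13, L[13]='u', prepend. Next row=LF[13]=18
  step 11: row=18, L[18]='t', prepend. Next row=LF[18]=14
  step 12: row=14, L[14]='r', prepend. Next row=LF[14]=8
  step 13: row=8, L[8]='u', prepend. Next row=LF[8]=17
  step 14: row=17, L[17]='o', prepend. Next row=LF[17]=2
  step 15: row=2, L[2]='u', prepend. Next row=LF[2]=15
  step 16: row=15, L[15]='s', prepend. Next row=LF[15]=11
  step 17: row=11, L[11]='r', prepend. Next row=LF[11]=7
  step 18: row=7, L[7]='t', prepend. Next row=LF[7]=12
  step 19: row=12, L[12]='s', prepend. Next row=LF[12]=10
Reversed output: strsuourtutuqsorqq$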